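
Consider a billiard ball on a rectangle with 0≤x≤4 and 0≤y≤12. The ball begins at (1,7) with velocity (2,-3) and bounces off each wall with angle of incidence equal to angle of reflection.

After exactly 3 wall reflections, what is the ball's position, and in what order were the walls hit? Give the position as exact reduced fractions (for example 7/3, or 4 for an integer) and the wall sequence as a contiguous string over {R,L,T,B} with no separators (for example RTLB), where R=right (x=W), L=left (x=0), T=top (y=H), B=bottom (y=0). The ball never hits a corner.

Final position: (0,7/2)
Wall sequence: RBL

1. t=3/2 → R at (4,5/2); v=(-2,-3)
2. t=5/6 → B at (7/3,0); v=(-2,3)
3. t=7/6 → L at (0,7/2); v=(2,3)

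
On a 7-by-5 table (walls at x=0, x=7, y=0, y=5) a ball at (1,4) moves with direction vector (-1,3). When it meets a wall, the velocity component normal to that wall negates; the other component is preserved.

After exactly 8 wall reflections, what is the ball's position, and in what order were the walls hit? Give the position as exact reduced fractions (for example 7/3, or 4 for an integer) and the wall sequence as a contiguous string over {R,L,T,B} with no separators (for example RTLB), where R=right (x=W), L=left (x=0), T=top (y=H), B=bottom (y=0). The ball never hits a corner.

1. t=1/3 → T at (2/3,5); v=(-1,-3)
2. t=2/3 → L at (0,3); v=(1,-3)
3. t=1 → B at (1,0); v=(1,3)
4. t=5/3 → T at (8/3,5); v=(1,-3)
5. t=5/3 → B at (13/3,0); v=(1,3)
6. t=5/3 → T at (6,5); v=(1,-3)
7. t=1 → R at (7,2); v=(-1,-3)
8. t=2/3 → B at (19/3,0); v=(-1,3)

Final position: (19/3,0)
Wall sequence: TLBTBTRB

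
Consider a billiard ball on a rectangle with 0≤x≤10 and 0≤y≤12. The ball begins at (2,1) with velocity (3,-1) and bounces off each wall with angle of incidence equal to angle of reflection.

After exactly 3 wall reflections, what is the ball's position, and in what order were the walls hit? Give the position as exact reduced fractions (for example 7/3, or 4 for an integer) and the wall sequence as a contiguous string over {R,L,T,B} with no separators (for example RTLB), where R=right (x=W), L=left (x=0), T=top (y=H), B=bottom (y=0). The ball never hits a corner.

1. t=1 → B at (5,0); v=(3,1)
2. t=5/3 → R at (10,5/3); v=(-3,1)
3. t=10/3 → L at (0,5); v=(3,1)

Final position: (0,5)
Wall sequence: BRL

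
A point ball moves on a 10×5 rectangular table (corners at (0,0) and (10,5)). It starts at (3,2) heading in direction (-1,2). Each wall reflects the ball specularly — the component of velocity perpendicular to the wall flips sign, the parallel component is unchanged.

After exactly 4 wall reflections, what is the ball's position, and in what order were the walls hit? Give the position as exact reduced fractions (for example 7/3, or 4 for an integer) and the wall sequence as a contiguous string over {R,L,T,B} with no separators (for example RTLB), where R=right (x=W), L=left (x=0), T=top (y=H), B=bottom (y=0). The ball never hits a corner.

1. t=3/2 → T at (3/2,5); v=(-1,-2)
2. t=3/2 → L at (0,2); v=(1,-2)
3. t=1 → B at (1,0); v=(1,2)
4. t=5/2 → T at (7/2,5); v=(1,-2)

Final position: (7/2,5)
Wall sequence: TLBT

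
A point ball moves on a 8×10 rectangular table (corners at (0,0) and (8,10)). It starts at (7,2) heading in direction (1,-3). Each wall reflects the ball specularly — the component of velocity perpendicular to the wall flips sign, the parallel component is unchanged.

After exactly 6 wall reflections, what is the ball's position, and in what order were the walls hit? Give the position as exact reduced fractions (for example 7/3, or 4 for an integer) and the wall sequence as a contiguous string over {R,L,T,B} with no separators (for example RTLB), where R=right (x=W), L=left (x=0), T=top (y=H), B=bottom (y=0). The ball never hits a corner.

Final position: (5/3,10)
Wall sequence: BRTBLT

1. t=2/3 → B at (23/3,0); v=(1,3)
2. t=1/3 → R at (8,1); v=(-1,3)
3. t=3 → T at (5,10); v=(-1,-3)
4. t=10/3 → B at (5/3,0); v=(-1,3)
5. t=5/3 → L at (0,5); v=(1,3)
6. t=5/3 → T at (5/3,10); v=(1,-3)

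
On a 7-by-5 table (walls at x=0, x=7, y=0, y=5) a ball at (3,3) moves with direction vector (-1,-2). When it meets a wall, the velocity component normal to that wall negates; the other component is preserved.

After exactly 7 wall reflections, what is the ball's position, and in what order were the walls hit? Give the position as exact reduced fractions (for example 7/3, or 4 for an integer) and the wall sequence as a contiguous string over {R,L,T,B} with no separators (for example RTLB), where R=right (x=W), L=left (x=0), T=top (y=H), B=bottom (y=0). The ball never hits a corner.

Final position: (11/2,0)
Wall sequence: BLTBTRB

1. t=3/2 → B at (3/2,0); v=(-1,2)
2. t=3/2 → L at (0,3); v=(1,2)
3. t=1 → T at (1,5); v=(1,-2)
4. t=5/2 → B at (7/2,0); v=(1,2)
5. t=5/2 → T at (6,5); v=(1,-2)
6. t=1 → R at (7,3); v=(-1,-2)
7. t=3/2 → B at (11/2,0); v=(-1,2)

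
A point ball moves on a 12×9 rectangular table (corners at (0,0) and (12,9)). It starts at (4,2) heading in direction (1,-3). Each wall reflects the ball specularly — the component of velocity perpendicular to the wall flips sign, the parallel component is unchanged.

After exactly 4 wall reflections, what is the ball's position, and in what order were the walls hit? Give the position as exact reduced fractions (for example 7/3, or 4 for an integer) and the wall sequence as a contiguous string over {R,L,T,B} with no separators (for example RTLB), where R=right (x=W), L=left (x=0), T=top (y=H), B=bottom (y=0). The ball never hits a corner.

1. t=2/3 → B at (14/3,0); v=(1,3)
2. t=3 → T at (23/3,9); v=(1,-3)
3. t=3 → B at (32/3,0); v=(1,3)
4. t=4/3 → R at (12,4); v=(-1,3)

Final position: (12,4)
Wall sequence: BTBR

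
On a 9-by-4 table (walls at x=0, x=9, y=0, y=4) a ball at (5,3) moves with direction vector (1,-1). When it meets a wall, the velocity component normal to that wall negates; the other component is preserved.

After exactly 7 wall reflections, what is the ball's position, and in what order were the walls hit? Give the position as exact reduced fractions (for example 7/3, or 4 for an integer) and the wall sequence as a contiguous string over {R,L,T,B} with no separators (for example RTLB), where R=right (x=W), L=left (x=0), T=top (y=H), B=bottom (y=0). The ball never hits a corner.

1. t=3 → B at (8,0); v=(1,1)
2. t=1 → R at (9,1); v=(-1,1)
3. t=3 → T at (6,4); v=(-1,-1)
4. t=4 → B at (2,0); v=(-1,1)
5. t=2 → L at (0,2); v=(1,1)
6. t=2 → T at (2,4); v=(1,-1)
7. t=4 → B at (6,0); v=(1,1)

Final position: (6,0)
Wall sequence: BRTBLTB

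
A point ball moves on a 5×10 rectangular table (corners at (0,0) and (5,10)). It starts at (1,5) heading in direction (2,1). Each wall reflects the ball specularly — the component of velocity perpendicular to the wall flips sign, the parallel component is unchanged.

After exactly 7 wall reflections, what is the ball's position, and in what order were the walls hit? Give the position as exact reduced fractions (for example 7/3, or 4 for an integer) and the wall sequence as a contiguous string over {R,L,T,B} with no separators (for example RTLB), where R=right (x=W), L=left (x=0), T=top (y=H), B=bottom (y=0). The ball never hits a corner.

Final position: (0,1/2)
Wall sequence: RLTRLRL

1. t=2 → R at (5,7); v=(-2,1)
2. t=5/2 → L at (0,19/2); v=(2,1)
3. t=1/2 → T at (1,10); v=(2,-1)
4. t=2 → R at (5,8); v=(-2,-1)
5. t=5/2 → L at (0,11/2); v=(2,-1)
6. t=5/2 → R at (5,3); v=(-2,-1)
7. t=5/2 → L at (0,1/2); v=(2,-1)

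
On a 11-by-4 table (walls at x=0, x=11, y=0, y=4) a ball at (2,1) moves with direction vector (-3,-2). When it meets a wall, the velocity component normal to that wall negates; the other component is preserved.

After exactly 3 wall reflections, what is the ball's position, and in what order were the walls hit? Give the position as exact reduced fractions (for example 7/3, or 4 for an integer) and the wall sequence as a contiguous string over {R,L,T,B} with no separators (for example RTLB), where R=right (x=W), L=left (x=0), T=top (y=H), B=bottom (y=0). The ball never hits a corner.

1. t=1/2 → B at (1/2,0); v=(-3,2)
2. t=1/6 → L at (0,1/3); v=(3,2)
3. t=11/6 → T at (11/2,4); v=(3,-2)

Final position: (11/2,4)
Wall sequence: BLT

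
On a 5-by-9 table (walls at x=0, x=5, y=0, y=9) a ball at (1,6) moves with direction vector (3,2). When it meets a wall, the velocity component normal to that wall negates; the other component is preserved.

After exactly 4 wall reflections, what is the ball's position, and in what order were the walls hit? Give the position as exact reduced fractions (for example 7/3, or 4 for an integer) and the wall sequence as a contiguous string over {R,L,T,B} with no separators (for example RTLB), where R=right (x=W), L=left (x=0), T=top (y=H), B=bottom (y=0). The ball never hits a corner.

Final position: (5,8/3)
Wall sequence: RTLR

1. t=4/3 → R at (5,26/3); v=(-3,2)
2. t=1/6 → T at (9/2,9); v=(-3,-2)
3. t=3/2 → L at (0,6); v=(3,-2)
4. t=5/3 → R at (5,8/3); v=(-3,-2)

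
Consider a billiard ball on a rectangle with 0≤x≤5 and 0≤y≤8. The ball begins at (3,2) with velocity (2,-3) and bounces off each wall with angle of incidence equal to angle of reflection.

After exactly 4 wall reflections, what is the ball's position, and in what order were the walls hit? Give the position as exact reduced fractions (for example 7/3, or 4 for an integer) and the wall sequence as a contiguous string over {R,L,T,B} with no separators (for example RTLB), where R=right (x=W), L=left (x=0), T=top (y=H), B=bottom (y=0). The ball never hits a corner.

Final position: (0,15/2)
Wall sequence: BRTL

1. t=2/3 → B at (13/3,0); v=(2,3)
2. t=1/3 → R at (5,1); v=(-2,3)
3. t=7/3 → T at (1/3,8); v=(-2,-3)
4. t=1/6 → L at (0,15/2); v=(2,-3)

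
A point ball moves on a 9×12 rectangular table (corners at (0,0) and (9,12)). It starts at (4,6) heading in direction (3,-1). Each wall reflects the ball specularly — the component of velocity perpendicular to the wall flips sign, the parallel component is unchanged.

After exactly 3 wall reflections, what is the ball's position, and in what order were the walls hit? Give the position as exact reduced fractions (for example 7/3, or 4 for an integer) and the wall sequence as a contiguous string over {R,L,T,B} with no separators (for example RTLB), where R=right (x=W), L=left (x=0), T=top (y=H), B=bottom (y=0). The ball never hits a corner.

1. t=5/3 → R at (9,13/3); v=(-3,-1)
2. t=3 → L at (0,4/3); v=(3,-1)
3. t=4/3 → B at (4,0); v=(3,1)

Final position: (4,0)
Wall sequence: RLB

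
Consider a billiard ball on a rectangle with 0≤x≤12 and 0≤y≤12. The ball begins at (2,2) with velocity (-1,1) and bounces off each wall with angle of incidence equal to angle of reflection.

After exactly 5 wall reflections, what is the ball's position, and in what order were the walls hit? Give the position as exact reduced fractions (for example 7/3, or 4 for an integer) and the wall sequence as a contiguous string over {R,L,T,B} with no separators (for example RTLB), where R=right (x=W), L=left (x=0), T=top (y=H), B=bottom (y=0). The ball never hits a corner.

1. t=2 → L at (0,4); v=(1,1)
2. t=8 → T at (8,12); v=(1,-1)
3. t=4 → R at (12,8); v=(-1,-1)
4. t=8 → B at (4,0); v=(-1,1)
5. t=4 → L at (0,4); v=(1,1)

Final position: (0,4)
Wall sequence: LTRBL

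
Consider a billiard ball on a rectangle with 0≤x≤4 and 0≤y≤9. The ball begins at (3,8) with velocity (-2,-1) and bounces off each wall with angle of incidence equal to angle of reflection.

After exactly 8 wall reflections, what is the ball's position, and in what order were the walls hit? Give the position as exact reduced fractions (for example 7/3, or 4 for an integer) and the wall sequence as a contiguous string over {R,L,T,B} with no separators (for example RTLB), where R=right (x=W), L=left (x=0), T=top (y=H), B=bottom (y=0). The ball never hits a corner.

Final position: (0,11/2)
Wall sequence: LRLRBLRL

1. t=3/2 → L at (0,13/2); v=(2,-1)
2. t=2 → R at (4,9/2); v=(-2,-1)
3. t=2 → L at (0,5/2); v=(2,-1)
4. t=2 → R at (4,1/2); v=(-2,-1)
5. t=1/2 → B at (3,0); v=(-2,1)
6. t=3/2 → L at (0,3/2); v=(2,1)
7. t=2 → R at (4,7/2); v=(-2,1)
8. t=2 → L at (0,11/2); v=(2,1)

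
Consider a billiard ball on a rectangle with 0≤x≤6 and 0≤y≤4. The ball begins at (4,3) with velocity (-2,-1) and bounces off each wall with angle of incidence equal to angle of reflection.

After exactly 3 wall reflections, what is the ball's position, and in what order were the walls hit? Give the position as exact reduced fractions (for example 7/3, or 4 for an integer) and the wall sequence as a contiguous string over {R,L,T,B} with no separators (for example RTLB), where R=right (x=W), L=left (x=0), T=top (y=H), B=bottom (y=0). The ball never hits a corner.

Final position: (6,2)
Wall sequence: LBR

1. t=2 → L at (0,1); v=(2,-1)
2. t=1 → B at (2,0); v=(2,1)
3. t=2 → R at (6,2); v=(-2,1)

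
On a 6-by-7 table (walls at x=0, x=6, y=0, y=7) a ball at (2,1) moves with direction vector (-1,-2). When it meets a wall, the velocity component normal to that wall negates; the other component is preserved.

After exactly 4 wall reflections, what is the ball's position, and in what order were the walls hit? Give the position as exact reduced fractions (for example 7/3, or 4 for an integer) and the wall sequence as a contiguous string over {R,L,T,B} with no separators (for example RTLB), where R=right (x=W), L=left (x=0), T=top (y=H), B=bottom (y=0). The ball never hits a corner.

Final position: (11/2,0)
Wall sequence: BLTB

1. t=1/2 → B at (3/2,0); v=(-1,2)
2. t=3/2 → L at (0,3); v=(1,2)
3. t=2 → T at (2,7); v=(1,-2)
4. t=7/2 → B at (11/2,0); v=(1,2)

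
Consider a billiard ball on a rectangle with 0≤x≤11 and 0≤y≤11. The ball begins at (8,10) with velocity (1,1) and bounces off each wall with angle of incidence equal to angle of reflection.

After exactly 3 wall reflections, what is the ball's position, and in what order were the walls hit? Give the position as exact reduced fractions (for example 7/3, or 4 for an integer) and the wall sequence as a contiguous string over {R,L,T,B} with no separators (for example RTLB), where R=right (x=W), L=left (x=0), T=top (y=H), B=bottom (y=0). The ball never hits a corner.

Final position: (2,0)
Wall sequence: TRB

1. t=1 → T at (9,11); v=(1,-1)
2. t=2 → R at (11,9); v=(-1,-1)
3. t=9 → B at (2,0); v=(-1,1)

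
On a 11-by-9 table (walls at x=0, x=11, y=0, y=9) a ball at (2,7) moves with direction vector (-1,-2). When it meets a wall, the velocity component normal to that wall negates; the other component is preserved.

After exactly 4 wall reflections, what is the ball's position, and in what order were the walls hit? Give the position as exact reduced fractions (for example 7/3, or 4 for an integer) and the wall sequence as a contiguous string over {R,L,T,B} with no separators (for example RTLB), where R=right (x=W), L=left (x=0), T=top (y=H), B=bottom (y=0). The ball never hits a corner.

1. t=2 → L at (0,3); v=(1,-2)
2. t=3/2 → B at (3/2,0); v=(1,2)
3. t=9/2 → T at (6,9); v=(1,-2)
4. t=9/2 → B at (21/2,0); v=(1,2)

Final position: (21/2,0)
Wall sequence: LBTB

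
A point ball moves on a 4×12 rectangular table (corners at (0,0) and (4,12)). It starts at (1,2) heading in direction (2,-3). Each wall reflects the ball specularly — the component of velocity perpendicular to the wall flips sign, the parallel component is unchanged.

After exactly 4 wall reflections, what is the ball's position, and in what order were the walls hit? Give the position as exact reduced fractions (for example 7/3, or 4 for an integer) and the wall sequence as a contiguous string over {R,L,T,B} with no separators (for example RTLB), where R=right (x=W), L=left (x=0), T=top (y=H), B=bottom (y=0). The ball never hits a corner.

1. t=2/3 → B at (7/3,0); v=(2,3)
2. t=5/6 → R at (4,5/2); v=(-2,3)
3. t=2 → L at (0,17/2); v=(2,3)
4. t=7/6 → T at (7/3,12); v=(2,-3)

Final position: (7/3,12)
Wall sequence: BRLT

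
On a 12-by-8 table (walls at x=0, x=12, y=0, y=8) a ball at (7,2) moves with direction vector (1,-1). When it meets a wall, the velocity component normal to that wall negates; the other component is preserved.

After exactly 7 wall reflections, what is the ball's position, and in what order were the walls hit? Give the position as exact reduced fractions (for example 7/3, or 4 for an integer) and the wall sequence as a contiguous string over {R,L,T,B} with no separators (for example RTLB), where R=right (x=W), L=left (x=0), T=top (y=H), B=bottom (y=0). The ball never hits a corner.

Final position: (12,5)
Wall sequence: BRTLBTR

1. t=2 → B at (9,0); v=(1,1)
2. t=3 → R at (12,3); v=(-1,1)
3. t=5 → T at (7,8); v=(-1,-1)
4. t=7 → L at (0,1); v=(1,-1)
5. t=1 → B at (1,0); v=(1,1)
6. t=8 → T at (9,8); v=(1,-1)
7. t=3 → R at (12,5); v=(-1,-1)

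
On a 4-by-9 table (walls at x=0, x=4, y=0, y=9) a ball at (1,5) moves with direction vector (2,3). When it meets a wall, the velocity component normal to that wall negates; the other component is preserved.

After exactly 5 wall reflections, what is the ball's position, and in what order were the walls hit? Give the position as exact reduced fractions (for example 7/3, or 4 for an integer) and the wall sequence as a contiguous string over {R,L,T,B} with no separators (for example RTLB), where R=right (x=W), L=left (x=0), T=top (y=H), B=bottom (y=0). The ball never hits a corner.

1. t=4/3 → T at (11/3,9); v=(2,-3)
2. t=1/6 → R at (4,17/2); v=(-2,-3)
3. t=2 → L at (0,5/2); v=(2,-3)
4. t=5/6 → B at (5/3,0); v=(2,3)
5. t=7/6 → R at (4,7/2); v=(-2,3)

Final position: (4,7/2)
Wall sequence: TRLBR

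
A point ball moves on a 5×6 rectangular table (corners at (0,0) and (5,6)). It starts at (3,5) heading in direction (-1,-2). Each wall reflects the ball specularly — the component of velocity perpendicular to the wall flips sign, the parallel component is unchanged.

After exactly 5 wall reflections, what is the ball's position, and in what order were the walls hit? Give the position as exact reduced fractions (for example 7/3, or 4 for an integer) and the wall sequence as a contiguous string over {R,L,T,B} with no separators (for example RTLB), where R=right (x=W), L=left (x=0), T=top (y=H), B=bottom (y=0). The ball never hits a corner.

Final position: (9/2,0)
Wall sequence: BLTRB

1. t=5/2 → B at (1/2,0); v=(-1,2)
2. t=1/2 → L at (0,1); v=(1,2)
3. t=5/2 → T at (5/2,6); v=(1,-2)
4. t=5/2 → R at (5,1); v=(-1,-2)
5. t=1/2 → B at (9/2,0); v=(-1,2)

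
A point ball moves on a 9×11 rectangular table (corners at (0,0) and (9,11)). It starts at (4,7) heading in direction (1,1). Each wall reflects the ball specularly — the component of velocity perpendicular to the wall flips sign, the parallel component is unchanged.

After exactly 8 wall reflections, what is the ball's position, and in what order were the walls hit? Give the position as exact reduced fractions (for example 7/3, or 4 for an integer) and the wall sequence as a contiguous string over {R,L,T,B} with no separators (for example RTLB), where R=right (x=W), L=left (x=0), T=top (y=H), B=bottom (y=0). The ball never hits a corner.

1. t=4 → T at (8,11); v=(1,-1)
2. t=1 → R at (9,10); v=(-1,-1)
3. t=9 → L at (0,1); v=(1,-1)
4. t=1 → B at (1,0); v=(1,1)
5. t=8 → R at (9,8); v=(-1,1)
6. t=3 → T at (6,11); v=(-1,-1)
7. t=6 → L at (0,5); v=(1,-1)
8. t=5 → B at (5,0); v=(1,1)

Final position: (5,0)
Wall sequence: TRLBRTLB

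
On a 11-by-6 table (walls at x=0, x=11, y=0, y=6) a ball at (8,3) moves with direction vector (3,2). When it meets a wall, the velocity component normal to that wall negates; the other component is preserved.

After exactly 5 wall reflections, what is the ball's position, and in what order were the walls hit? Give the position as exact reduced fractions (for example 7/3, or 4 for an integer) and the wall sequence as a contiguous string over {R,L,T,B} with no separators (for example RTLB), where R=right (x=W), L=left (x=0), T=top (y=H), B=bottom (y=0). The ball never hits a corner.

Final position: (17/2,6)
Wall sequence: RTBLT

1. t=1 → R at (11,5); v=(-3,2)
2. t=1/2 → T at (19/2,6); v=(-3,-2)
3. t=3 → B at (1/2,0); v=(-3,2)
4. t=1/6 → L at (0,1/3); v=(3,2)
5. t=17/6 → T at (17/2,6); v=(3,-2)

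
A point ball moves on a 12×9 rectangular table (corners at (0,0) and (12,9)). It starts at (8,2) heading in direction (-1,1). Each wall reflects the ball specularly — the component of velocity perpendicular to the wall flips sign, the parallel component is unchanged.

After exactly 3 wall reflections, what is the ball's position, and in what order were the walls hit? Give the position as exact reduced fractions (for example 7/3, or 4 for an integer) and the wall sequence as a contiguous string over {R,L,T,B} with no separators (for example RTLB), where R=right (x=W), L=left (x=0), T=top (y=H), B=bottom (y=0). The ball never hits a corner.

Final position: (8,0)
Wall sequence: TLB

1. t=7 → T at (1,9); v=(-1,-1)
2. t=1 → L at (0,8); v=(1,-1)
3. t=8 → B at (8,0); v=(1,1)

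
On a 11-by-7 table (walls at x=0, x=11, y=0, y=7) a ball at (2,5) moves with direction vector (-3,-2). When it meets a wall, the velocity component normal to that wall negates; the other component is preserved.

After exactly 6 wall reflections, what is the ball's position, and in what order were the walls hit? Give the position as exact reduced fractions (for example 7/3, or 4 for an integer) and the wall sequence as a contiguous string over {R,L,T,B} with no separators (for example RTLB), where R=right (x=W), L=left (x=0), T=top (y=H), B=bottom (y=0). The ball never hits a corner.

Final position: (9/2,0)
Wall sequence: LBRTLB

1. t=2/3 → L at (0,11/3); v=(3,-2)
2. t=11/6 → B at (11/2,0); v=(3,2)
3. t=11/6 → R at (11,11/3); v=(-3,2)
4. t=5/3 → T at (6,7); v=(-3,-2)
5. t=2 → L at (0,3); v=(3,-2)
6. t=3/2 → B at (9/2,0); v=(3,2)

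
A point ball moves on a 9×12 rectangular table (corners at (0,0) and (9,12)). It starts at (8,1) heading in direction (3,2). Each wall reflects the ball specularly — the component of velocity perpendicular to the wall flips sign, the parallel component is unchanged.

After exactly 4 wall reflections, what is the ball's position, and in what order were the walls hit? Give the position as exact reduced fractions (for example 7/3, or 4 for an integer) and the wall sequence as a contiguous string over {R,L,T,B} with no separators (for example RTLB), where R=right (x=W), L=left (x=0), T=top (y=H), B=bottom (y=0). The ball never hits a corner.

1. t=1/3 → R at (9,5/3); v=(-3,2)
2. t=3 → L at (0,23/3); v=(3,2)
3. t=13/6 → T at (13/2,12); v=(3,-2)
4. t=5/6 → R at (9,31/3); v=(-3,-2)

Final position: (9,31/3)
Wall sequence: RLTR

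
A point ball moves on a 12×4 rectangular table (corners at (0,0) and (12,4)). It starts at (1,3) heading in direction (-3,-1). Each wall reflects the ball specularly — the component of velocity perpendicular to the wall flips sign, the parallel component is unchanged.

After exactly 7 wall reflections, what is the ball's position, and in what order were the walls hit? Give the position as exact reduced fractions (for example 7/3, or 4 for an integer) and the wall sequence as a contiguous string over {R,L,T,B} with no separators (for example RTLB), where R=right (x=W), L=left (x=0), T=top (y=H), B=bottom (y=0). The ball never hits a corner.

1. t=1/3 → L at (0,8/3); v=(3,-1)
2. t=8/3 → B at (8,0); v=(3,1)
3. t=4/3 → R at (12,4/3); v=(-3,1)
4. t=8/3 → T at (4,4); v=(-3,-1)
5. t=4/3 → L at (0,8/3); v=(3,-1)
6. t=8/3 → B at (8,0); v=(3,1)
7. t=4/3 → R at (12,4/3); v=(-3,1)

Final position: (12,4/3)
Wall sequence: LBRTLBR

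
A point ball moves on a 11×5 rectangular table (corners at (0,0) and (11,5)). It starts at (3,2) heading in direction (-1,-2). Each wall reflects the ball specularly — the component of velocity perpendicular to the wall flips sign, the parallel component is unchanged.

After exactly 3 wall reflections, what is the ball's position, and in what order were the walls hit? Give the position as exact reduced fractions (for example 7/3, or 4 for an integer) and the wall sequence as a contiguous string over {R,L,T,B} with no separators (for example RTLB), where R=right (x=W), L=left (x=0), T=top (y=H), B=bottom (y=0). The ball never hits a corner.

Final position: (1/2,5)
Wall sequence: BLT

1. t=1 → B at (2,0); v=(-1,2)
2. t=2 → L at (0,4); v=(1,2)
3. t=1/2 → T at (1/2,5); v=(1,-2)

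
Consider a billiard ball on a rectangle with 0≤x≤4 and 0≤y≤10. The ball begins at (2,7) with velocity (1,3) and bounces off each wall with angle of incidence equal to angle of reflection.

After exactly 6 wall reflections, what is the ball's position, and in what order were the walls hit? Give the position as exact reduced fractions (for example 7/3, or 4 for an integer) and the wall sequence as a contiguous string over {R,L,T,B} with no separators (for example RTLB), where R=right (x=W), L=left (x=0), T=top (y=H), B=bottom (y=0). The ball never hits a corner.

Final position: (4,3)
Wall sequence: TRBLTR

1. t=1 → T at (3,10); v=(1,-3)
2. t=1 → R at (4,7); v=(-1,-3)
3. t=7/3 → B at (5/3,0); v=(-1,3)
4. t=5/3 → L at (0,5); v=(1,3)
5. t=5/3 → T at (5/3,10); v=(1,-3)
6. t=7/3 → R at (4,3); v=(-1,-3)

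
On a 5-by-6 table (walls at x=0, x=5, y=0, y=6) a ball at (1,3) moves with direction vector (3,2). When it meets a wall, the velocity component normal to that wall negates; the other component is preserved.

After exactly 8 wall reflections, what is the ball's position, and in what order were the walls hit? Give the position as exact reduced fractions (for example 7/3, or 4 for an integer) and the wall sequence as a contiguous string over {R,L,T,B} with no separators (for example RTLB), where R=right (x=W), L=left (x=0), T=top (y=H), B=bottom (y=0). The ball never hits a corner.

1. t=4/3 → R at (5,17/3); v=(-3,2)
2. t=1/6 → T at (9/2,6); v=(-3,-2)
3. t=3/2 → L at (0,3); v=(3,-2)
4. t=3/2 → B at (9/2,0); v=(3,2)
5. t=1/6 → R at (5,1/3); v=(-3,2)
6. t=5/3 → L at (0,11/3); v=(3,2)
7. t=7/6 → T at (7/2,6); v=(3,-2)
8. t=1/2 → R at (5,5); v=(-3,-2)

Final position: (5,5)
Wall sequence: RTLBRLTR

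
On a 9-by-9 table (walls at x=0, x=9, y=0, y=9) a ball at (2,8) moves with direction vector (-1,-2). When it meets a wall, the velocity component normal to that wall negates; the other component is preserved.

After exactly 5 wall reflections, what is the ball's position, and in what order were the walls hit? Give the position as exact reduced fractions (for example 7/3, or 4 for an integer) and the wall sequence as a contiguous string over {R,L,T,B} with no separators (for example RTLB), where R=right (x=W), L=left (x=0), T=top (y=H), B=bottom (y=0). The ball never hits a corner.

Final position: (7,0)
Wall sequence: LBTRB

1. t=2 → L at (0,4); v=(1,-2)
2. t=2 → B at (2,0); v=(1,2)
3. t=9/2 → T at (13/2,9); v=(1,-2)
4. t=5/2 → R at (9,4); v=(-1,-2)
5. t=2 → B at (7,0); v=(-1,2)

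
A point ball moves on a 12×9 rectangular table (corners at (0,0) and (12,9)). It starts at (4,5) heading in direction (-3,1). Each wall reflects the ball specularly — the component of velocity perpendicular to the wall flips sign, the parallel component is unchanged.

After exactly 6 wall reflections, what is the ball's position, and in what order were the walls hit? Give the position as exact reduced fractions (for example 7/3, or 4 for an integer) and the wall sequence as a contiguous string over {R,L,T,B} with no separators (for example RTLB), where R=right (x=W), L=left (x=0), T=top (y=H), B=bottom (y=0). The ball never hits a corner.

1. t=4/3 → L at (0,19/3); v=(3,1)
2. t=8/3 → T at (8,9); v=(3,-1)
3. t=4/3 → R at (12,23/3); v=(-3,-1)
4. t=4 → L at (0,11/3); v=(3,-1)
5. t=11/3 → B at (11,0); v=(3,1)
6. t=1/3 → R at (12,1/3); v=(-3,1)

Final position: (12,1/3)
Wall sequence: LTRLBR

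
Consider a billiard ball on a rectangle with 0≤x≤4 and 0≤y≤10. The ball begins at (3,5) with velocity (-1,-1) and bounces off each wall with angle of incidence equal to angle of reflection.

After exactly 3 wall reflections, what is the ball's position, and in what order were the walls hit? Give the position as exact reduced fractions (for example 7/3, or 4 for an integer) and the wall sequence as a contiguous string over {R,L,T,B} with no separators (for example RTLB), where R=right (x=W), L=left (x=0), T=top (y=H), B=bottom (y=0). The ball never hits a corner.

1. t=3 → L at (0,2); v=(1,-1)
2. t=2 → B at (2,0); v=(1,1)
3. t=2 → R at (4,2); v=(-1,1)

Final position: (4,2)
Wall sequence: LBR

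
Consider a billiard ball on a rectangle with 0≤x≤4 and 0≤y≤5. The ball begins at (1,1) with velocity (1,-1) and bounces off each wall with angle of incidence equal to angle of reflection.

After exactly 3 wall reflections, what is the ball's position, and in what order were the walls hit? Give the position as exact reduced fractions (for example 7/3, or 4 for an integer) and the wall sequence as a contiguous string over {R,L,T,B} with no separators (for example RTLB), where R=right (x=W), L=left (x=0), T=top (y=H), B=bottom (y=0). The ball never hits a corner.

Final position: (1,5)
Wall sequence: BRT

1. t=1 → B at (2,0); v=(1,1)
2. t=2 → R at (4,2); v=(-1,1)
3. t=3 → T at (1,5); v=(-1,-1)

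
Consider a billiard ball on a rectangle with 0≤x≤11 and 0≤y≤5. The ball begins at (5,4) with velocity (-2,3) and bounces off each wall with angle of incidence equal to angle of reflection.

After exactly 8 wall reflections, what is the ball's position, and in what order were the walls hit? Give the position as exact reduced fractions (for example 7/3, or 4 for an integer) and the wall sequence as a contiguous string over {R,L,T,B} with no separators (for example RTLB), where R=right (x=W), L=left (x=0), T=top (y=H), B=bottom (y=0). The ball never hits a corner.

1. t=1/3 → T at (13/3,5); v=(-2,-3)
2. t=5/3 → B at (1,0); v=(-2,3)
3. t=1/2 → L at (0,3/2); v=(2,3)
4. t=7/6 → T at (7/3,5); v=(2,-3)
5. t=5/3 → B at (17/3,0); v=(2,3)
6. t=5/3 → T at (9,5); v=(2,-3)
7. t=1 → R at (11,2); v=(-2,-3)
8. t=2/3 → B at (29/3,0); v=(-2,3)

Final position: (29/3,0)
Wall sequence: TBLTBTRB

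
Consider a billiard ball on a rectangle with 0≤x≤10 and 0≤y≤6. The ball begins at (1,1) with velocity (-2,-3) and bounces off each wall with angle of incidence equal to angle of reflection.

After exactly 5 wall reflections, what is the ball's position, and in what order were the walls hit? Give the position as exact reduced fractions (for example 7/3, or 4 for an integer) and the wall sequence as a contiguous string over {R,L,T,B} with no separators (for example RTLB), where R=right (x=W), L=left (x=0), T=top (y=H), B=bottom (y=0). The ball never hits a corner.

1. t=1/3 → B at (1/3,0); v=(-2,3)
2. t=1/6 → L at (0,1/2); v=(2,3)
3. t=11/6 → T at (11/3,6); v=(2,-3)
4. t=2 → B at (23/3,0); v=(2,3)
5. t=7/6 → R at (10,7/2); v=(-2,3)

Final position: (10,7/2)
Wall sequence: BLTBR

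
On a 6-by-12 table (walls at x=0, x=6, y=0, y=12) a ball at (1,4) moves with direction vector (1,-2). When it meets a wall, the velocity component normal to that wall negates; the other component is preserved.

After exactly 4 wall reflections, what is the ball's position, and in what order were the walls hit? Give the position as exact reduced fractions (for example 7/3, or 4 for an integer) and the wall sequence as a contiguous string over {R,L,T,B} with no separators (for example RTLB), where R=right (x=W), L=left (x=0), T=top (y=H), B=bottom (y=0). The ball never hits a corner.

Final position: (0,6)
Wall sequence: BRTL

1. t=2 → B at (3,0); v=(1,2)
2. t=3 → R at (6,6); v=(-1,2)
3. t=3 → T at (3,12); v=(-1,-2)
4. t=3 → L at (0,6); v=(1,-2)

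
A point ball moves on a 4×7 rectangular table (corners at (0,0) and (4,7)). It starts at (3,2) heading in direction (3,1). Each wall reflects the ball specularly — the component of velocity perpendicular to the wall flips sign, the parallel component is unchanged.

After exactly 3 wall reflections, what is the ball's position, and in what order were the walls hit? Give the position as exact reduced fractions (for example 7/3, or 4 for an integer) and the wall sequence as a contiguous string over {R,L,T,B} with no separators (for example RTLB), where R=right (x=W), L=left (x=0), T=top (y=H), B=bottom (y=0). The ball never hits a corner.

Final position: (4,5)
Wall sequence: RLR

1. t=1/3 → R at (4,7/3); v=(-3,1)
2. t=4/3 → L at (0,11/3); v=(3,1)
3. t=4/3 → R at (4,5); v=(-3,1)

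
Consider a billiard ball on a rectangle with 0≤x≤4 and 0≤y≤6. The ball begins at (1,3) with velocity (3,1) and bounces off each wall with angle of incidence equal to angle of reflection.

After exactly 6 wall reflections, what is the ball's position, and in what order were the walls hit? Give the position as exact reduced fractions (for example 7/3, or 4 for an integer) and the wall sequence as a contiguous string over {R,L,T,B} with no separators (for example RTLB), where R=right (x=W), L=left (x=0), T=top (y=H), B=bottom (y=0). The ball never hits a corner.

Final position: (4,8/3)
Wall sequence: RLTRLR

1. t=1 → R at (4,4); v=(-3,1)
2. t=4/3 → L at (0,16/3); v=(3,1)
3. t=2/3 → T at (2,6); v=(3,-1)
4. t=2/3 → R at (4,16/3); v=(-3,-1)
5. t=4/3 → L at (0,4); v=(3,-1)
6. t=4/3 → R at (4,8/3); v=(-3,-1)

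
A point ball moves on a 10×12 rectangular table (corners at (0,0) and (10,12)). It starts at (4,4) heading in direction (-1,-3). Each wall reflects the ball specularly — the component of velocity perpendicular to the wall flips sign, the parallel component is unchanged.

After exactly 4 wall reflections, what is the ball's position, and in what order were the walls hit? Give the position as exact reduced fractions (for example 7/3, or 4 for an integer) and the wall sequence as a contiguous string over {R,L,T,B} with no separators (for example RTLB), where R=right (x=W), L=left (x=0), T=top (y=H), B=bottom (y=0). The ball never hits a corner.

1. t=4/3 → B at (8/3,0); v=(-1,3)
2. t=8/3 → L at (0,8); v=(1,3)
3. t=4/3 → T at (4/3,12); v=(1,-3)
4. t=4 → B at (16/3,0); v=(1,3)

Final position: (16/3,0)
Wall sequence: BLTB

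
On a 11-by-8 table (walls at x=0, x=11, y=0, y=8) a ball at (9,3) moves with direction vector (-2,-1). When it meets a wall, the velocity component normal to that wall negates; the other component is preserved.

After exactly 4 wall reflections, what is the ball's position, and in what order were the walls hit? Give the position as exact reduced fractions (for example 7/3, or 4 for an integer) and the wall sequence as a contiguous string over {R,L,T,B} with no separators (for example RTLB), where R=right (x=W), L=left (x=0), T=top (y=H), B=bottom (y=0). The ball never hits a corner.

Final position: (9,8)
Wall sequence: BLRT

1. t=3 → B at (3,0); v=(-2,1)
2. t=3/2 → L at (0,3/2); v=(2,1)
3. t=11/2 → R at (11,7); v=(-2,1)
4. t=1 → T at (9,8); v=(-2,-1)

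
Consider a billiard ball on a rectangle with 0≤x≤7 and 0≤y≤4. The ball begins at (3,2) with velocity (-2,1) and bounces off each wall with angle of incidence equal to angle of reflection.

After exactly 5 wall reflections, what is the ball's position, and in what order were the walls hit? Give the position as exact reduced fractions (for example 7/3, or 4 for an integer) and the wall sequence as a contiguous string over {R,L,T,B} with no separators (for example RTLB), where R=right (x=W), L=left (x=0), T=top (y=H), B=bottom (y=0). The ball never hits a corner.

1. t=3/2 → L at (0,7/2); v=(2,1)
2. t=1/2 → T at (1,4); v=(2,-1)
3. t=3 → R at (7,1); v=(-2,-1)
4. t=1 → B at (5,0); v=(-2,1)
5. t=5/2 → L at (0,5/2); v=(2,1)

Final position: (0,5/2)
Wall sequence: LTRBL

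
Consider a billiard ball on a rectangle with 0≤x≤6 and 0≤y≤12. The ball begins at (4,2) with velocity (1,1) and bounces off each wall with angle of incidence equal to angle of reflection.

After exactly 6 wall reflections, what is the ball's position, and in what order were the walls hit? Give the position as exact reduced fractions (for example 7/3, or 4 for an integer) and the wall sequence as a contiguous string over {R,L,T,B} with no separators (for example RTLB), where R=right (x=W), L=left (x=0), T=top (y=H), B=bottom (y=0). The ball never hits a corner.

Final position: (2,0)
Wall sequence: RLTRLB

1. t=2 → R at (6,4); v=(-1,1)
2. t=6 → L at (0,10); v=(1,1)
3. t=2 → T at (2,12); v=(1,-1)
4. t=4 → R at (6,8); v=(-1,-1)
5. t=6 → L at (0,2); v=(1,-1)
6. t=2 → B at (2,0); v=(1,1)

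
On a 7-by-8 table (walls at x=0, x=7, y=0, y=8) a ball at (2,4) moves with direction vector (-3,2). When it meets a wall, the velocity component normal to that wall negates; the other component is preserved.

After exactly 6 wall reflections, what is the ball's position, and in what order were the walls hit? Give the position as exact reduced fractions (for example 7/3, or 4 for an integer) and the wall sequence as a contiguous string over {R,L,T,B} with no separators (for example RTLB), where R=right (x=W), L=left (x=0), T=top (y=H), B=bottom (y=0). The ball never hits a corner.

Final position: (7,10/3)
Wall sequence: LTRLBR

1. t=2/3 → L at (0,16/3); v=(3,2)
2. t=4/3 → T at (4,8); v=(3,-2)
3. t=1 → R at (7,6); v=(-3,-2)
4. t=7/3 → L at (0,4/3); v=(3,-2)
5. t=2/3 → B at (2,0); v=(3,2)
6. t=5/3 → R at (7,10/3); v=(-3,2)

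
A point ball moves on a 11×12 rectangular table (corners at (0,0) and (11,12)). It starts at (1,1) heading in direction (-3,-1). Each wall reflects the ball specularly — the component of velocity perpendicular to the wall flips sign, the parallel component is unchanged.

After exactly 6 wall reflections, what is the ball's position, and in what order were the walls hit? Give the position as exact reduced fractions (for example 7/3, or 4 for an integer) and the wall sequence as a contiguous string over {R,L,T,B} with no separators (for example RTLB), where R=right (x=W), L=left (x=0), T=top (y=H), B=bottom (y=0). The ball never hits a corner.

1. t=1/3 → L at (0,2/3); v=(3,-1)
2. t=2/3 → B at (2,0); v=(3,1)
3. t=3 → R at (11,3); v=(-3,1)
4. t=11/3 → L at (0,20/3); v=(3,1)
5. t=11/3 → R at (11,31/3); v=(-3,1)
6. t=5/3 → T at (6,12); v=(-3,-1)

Final position: (6,12)
Wall sequence: LBRLRT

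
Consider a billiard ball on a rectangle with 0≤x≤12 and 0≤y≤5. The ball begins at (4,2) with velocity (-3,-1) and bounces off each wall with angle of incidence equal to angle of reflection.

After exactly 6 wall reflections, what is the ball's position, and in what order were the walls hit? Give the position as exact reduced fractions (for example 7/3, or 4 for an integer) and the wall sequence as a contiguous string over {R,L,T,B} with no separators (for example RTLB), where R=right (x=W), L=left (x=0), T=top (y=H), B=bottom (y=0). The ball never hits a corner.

1. t=4/3 → L at (0,2/3); v=(3,-1)
2. t=2/3 → B at (2,0); v=(3,1)
3. t=10/3 → R at (12,10/3); v=(-3,1)
4. t=5/3 → T at (7,5); v=(-3,-1)
5. t=7/3 → L at (0,8/3); v=(3,-1)
6. t=8/3 → B at (8,0); v=(3,1)

Final position: (8,0)
Wall sequence: LBRTLB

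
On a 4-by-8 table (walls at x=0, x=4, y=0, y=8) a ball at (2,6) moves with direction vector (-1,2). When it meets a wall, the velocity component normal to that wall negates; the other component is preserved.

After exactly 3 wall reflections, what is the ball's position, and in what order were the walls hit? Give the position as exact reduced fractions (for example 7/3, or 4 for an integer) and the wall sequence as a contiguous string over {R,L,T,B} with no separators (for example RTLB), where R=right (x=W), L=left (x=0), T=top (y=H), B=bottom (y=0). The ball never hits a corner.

1. t=1 → T at (1,8); v=(-1,-2)
2. t=1 → L at (0,6); v=(1,-2)
3. t=3 → B at (3,0); v=(1,2)

Final position: (3,0)
Wall sequence: TLB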